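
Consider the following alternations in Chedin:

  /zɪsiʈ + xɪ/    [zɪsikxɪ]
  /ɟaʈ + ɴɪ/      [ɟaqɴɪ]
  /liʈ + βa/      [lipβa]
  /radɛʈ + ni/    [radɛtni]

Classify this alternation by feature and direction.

regressive place assimilation

Comparing underlying and surface forms, /ʈ/ → [k] is the alternation; the neighbouring /x/ is constant.
/ʈ/ is retroflex while /x/ is velar; the output [k] is velar, matching the trigger — so the feature that spreads is place.
Manner and voice are unchanged, so the assimilation is partial, not total.
The same holds elsewhere in the data: /ʈ/ → [q] before /ɴ/ (retroflex → uvular, matching uvular); /ʈ/ → [p] before /β/ (retroflex → bilabial, matching bilabial); /ʈ/ → [t] before /n/ (retroflex → alveolar, matching alveolar) — only place changes, and always toward the following segment.
The trigger is the following segment, so the direction is regressive (anticipatory).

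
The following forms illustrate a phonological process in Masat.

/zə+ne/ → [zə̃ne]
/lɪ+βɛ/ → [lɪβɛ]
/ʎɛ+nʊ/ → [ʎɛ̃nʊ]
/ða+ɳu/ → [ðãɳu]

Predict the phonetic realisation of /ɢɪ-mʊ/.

[ɢɪ̃mʊ]

The data show regressive nasality assimilation (vowel nasalisation): /ə/ → [ə̃] before /n/; /ɛ/ → [ɛ̃] before /n/; /a/ → [ã] before /ɳ/ — a vowel is nasalised by an immediately following nasal consonant.
No change occurs in [lɪβɛ] because the vowel at the boundary is adjacent to an oral consonant, not a nasal (/ɪ/ next to /β/).
/ɪ/ sits next to the nasal /m/ and is therefore nasalised to [ɪ̃].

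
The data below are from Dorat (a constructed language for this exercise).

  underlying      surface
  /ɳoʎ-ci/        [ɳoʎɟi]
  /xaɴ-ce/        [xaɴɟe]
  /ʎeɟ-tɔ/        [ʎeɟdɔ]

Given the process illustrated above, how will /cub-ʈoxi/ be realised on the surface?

The data show progressive voicing assimilation: /c/ → [ɟ] after /ʎ/; /c/ → [ɟ] after /ɴ/; /t/ → [d] after /ɟ/. In each pair only voicing changes, matching the preceding consonant, while place and manner stay constant.
The rule targets /ʈ/ (voiceless retroflex stop), which sits after the trigger /b/ (voiced).
Changing only its voicing to voiced gives [ɖ] — the voiced retroflex stop.

[cubɖoxi]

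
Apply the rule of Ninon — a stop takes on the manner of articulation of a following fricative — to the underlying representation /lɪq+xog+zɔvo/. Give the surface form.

[lɪχxoɣzɔvo]

/q/ is a voiceless uvular stop. The following trigger /x/ is a fricative, so /q/ must become a fricative as well.
Changing only its manner to fricative gives [χ] — the voiceless uvular fricative.
The same rule applies at the second boundary: /g/ → [ɣ] next to /z/.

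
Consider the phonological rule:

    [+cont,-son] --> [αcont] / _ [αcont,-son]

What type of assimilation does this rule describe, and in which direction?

The shared variable α links the value of [cont] on the target to that of the neighbouring obstruent. [cont] distinguishes stops from fricatives — a manner-of-articulation feature — so this is manner assimilation.
Since the environment is written after the underscore, the trigger follows the target; the direction is regressive.

regressive manner assimilation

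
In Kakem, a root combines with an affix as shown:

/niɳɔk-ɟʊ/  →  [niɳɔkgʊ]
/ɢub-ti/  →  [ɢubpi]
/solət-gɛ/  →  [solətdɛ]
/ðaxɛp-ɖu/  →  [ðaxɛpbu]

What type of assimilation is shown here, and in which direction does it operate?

progressive place assimilation

Underlying /ɟ/ is realised as [g] next to /k/; /k/ itself does not change.
The change palatal → velar matches the place of the preceding /k/, identifying this as place assimilation.
Manner and voice are unchanged, so the assimilation is partial, not total.
The other alternating forms pattern the same way: /t/ → [p] after /b/ (alveolar → bilabial, matching bilabial); /g/ → [d] after /t/ (velar → alveolar, matching alveolar); /ɖ/ → [b] after /p/ (retroflex → bilabial, matching bilabial) — only place changes, and always toward the preceding segment.
Since the segment that changes follows the conditioning segment, the assimilation is progressive.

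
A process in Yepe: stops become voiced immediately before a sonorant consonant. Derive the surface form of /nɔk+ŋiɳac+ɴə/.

[nɔgŋiɳaɟɴə]

/k/ is a voiceless velar stop. The following trigger /ŋ/ is voiced, so /k/ must become voiced as well.
A voiced velar stop is [g], so the surface segment is [g].
The same rule applies at the second boundary: /c/ → [ɟ] next to /ɴ/.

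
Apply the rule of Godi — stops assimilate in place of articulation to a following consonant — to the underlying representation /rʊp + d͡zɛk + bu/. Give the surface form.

[rʊtd͡zɛpbu]

/p/ is a voiceless bilabial stop. The following trigger /d͡z/ is alveolar, so /p/ must become alveolar as well.
The voiceless alveolar stop is [t], so /p/ → [t].
At the second juncture, /k/ likewise becomes [p] adjacent to /b/.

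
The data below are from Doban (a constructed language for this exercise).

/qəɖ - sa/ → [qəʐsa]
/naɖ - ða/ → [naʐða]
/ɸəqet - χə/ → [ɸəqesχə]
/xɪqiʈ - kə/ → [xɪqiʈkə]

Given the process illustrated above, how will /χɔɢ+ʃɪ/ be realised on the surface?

[χɔʁʃɪ]

The data show regressive manner assimilation: /ɖ/ → [ʐ] before /s/; /ɖ/ → [ʐ] before /ð/; /t/ → [s] before /χ/. In each pair only manner changes, matching the following consonant, while place and voice stay constant.
No alternation appears in [xɪqiʈkə]: there the adjacent consonants already agree in manner (/ʈ/ and /k/ are both stops), so this form is consistent with the same rule.
/ɢ/ is a voiced uvular stop. The following trigger /ʃ/ is a fricative, so /ɢ/ must become a fricative as well.
A voiced uvular fricative is [ʁ], so the surface segment is [ʁ].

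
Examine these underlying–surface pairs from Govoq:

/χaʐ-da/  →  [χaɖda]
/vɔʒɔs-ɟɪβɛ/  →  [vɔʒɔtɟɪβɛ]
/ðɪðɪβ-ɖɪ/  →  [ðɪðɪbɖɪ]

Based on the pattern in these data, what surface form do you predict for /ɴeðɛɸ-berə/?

[ɴeðɛpberə]

The data show regressive manner assimilation: /ʐ/ → [ɖ] before /d/; /s/ → [t] before /ɟ/; /β/ → [b] before /ɖ/. In each pair only manner changes, matching the following consonant, while place and voice stay constant.
/ɸ/ is a voiceless bilabial fricative. The following trigger /b/ is a stop, so /ɸ/ must become a stop as well.
A voiceless bilabial stop is [p], so the surface segment is [p].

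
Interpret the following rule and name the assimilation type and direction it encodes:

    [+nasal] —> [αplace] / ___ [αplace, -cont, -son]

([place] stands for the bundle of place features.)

The rule copies the place features (abbreviated [place]) from the environment onto the target, so the assimilating feature is place.
The conditioning segment sits to the right of the focus bar, meaning the trigger follows the segment that changes — regressive assimilation.

regressive place assimilation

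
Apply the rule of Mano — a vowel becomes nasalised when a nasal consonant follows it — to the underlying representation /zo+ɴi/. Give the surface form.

[zõɴi]

The vowel /o/ is adjacent to the following nasal /ɴ/, so it acquires [+nasal] and surfaces as [õ].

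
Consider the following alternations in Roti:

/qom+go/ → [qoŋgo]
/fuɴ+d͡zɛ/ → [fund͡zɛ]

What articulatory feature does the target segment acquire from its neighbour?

place

The segment that alternates is /m/, which surfaces as [ŋ] when adjacent to /g/.
The change bilabial → velar matches the place of the following /g/, identifying this as place assimilation.
The same holds elsewhere in the data: /ɴ/ → [n] before /d͡z/ (uvular → alveolar, matching alveolar) — only place changes, and always toward the following segment.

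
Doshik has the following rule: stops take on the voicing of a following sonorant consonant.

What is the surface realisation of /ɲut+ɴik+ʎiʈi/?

The rule targets /t/ (voiceless alveolar stop), which sits before the trigger /ɴ/ (voiced).
The voiced alveolar stop is [d], so /t/ → [d].
At the second juncture, /k/ likewise becomes [g] adjacent to /ʎ/.

[ɲudɴigʎiʈi]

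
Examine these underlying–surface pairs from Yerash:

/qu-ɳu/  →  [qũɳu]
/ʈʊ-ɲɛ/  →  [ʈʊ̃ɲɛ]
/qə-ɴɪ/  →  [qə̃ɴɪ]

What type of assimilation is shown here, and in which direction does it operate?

The vowel /u/ surfaces as nasalised [ũ] next to the following nasal /ɳ/ — it has acquired the [+nasal] feature of its neighbour.
The other forms show the same pattern: /ʊ/ → [ʊ̃] before /ɲ/; /ə/ → [ə̃] before /ɴ/ — each time a vowel is nasalised next to a following nasal.
Because the conditioning nasal is to the right of the vowel that changes, the process is regressive (anticipatory).

regressive nasality assimilation (vowel nasalisation)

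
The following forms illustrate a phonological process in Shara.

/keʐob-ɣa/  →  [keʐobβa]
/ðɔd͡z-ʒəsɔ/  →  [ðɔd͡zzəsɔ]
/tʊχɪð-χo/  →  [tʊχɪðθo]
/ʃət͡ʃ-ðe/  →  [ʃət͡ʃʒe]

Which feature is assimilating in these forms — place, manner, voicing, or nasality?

Underlying /ɣ/ is realised as [β] next to /b/; /b/ itself does not change.
/ɣ/ is velar while /b/ is bilabial; the output [β] is bilabial, matching the trigger — so the feature that spreads is place.
Checking the remaining alternations: /ʒ/ → [z] after /d͡z/ (postalveolar → alveolar, matching alveolar); /χ/ → [θ] after /ð/ (uvular → dental, matching dental); /ð/ → [ʒ] after /t͡ʃ/ (dental → postalveolar, matching postalveolar) — only place changes, and always toward the preceding segment.

place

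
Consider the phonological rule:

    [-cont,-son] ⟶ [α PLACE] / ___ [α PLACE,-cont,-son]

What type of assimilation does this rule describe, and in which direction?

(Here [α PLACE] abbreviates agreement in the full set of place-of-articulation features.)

The shared variable α links the value of the place features (abbreviated [PLACE]) on the target to the same value on the neighbouring segment, so place is the feature that assimilates.
The conditioning segment sits to the right of the focus bar, meaning the trigger follows the segment that changes — regressive assimilation.

regressive place assimilation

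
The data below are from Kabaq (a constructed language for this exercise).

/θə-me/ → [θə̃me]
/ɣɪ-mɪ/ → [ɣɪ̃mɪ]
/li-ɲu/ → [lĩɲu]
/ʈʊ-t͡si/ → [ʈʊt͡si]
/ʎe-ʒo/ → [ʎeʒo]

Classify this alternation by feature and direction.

The vowel /ə/ surfaces as nasalised [ə̃] next to the following nasal /m/ — it has acquired the [+nasal] feature of its neighbour.
The other forms show the same pattern: /ɪ/ → [ɪ̃] before /m/; /i/ → [ĩ] before /ɲ/ — each time a vowel is nasalised next to a following nasal.
No change occurs in [ʈʊt͡si], [ʎeʒo] because the vowel at the boundary is adjacent to an oral consonant, not a nasal (/ʊ/ next to /t͡s/; /e/ next to /ʒ/).
Because the conditioning nasal is to the right of the vowel that changes, the process is regressive (anticipatory).

regressive nasality assimilation (vowel nasalisation)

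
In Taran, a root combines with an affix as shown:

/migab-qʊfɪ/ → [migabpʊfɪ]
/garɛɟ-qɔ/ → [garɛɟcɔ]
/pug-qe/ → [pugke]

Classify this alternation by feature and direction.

progressive place assimilation

The segment that alternates is /q/, which surfaces as [p] when adjacent to /b/.
/q/ is uvular while /b/ is bilabial; the output [p] is bilabial, matching the trigger — so the feature that spreads is place.
Manner and voice are unchanged, so the assimilation is partial, not total.
Checking the remaining alternations: /q/ → [c] after /ɟ/ (uvular → palatal, matching palatal); /q/ → [k] after /g/ (uvular → velar, matching velar) — only place changes, and always toward the preceding segment.
The trigger is the preceding segment, so the direction is progressive (perseverative).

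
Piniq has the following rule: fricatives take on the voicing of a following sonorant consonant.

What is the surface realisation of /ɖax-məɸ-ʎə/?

The rule targets /x/ (voiceless velar fricative), which sits before the trigger /m/ (voiced).
The voiced velar fricative is [ɣ], so /x/ → [ɣ].
The same rule applies at the second boundary: /ɸ/ → [β] next to /ʎ/.

[ɖaɣməβʎə]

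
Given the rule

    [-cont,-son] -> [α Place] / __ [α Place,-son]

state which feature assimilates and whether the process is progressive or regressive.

regressive place assimilation

The rule copies the place features (abbreviated [Place]) from the environment onto the target, so the assimilating feature is place.
Since the environment is written after the underscore, the trigger follows the target; the direction is regressive.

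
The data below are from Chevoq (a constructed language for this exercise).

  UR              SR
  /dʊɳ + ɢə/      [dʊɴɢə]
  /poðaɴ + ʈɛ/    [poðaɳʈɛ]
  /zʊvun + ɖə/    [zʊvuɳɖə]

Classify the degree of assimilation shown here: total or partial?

The segment that alternates is /ɳ/, which surfaces as [ɴ] when adjacent to /ɢ/.
/ɳ/ is retroflex while /ɢ/ is uvular; the output [ɴ] is uvular, matching the trigger — so the feature that spreads is place.
Manner and voice are unchanged, so the assimilation is partial, not total.
The other alternating forms pattern the same way: /ɴ/ → [ɳ] before /ʈ/ (uvular → retroflex, matching retroflex); /n/ → [ɳ] before /ɖ/ (alveolar → retroflex, matching retroflex) — only place changes, and always toward the following segment.

partial assimilation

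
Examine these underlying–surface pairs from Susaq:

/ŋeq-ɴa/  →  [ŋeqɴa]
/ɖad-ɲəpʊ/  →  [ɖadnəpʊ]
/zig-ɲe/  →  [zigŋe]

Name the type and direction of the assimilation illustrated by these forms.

progressive place assimilation

Comparing underlying and surface forms, /ɲ/ → [n] is the alternation; the neighbouring /d/ is constant.
The change palatal → alveolar matches the place of the preceding /d/, identifying this as place assimilation.
Manner and voice are unchanged, so the assimilation is partial, not total.
The same holds elsewhere in the data: /ɲ/ → [ŋ] after /g/ (palatal → velar, matching velar) — only place changes, and always toward the preceding segment.
No alternation appears in [ŋeqɴa]: there the adjacent consonants already agree in place (/ɴ/ and /q/ are both uvular), so this form is consistent with the same rule.
Since the segment that changes follows the conditioning segment, the assimilation is progressive.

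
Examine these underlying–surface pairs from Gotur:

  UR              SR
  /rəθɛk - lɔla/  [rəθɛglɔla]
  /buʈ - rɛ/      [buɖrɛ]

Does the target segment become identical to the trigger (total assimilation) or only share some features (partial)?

partial assimilation

The segment that alternates is /k/, which surfaces as [g] when adjacent to /l/.
The change voiceless → voiced matches the voicing of the following /l/, identifying this as voicing assimilation.
Place and manner are unchanged, so the assimilation is partial, not total.
Checking the remaining alternation: /ʈ/ → [ɖ] before /r/ (voiceless → voiced, matching voiced) — only voicing changes, and always toward the following segment.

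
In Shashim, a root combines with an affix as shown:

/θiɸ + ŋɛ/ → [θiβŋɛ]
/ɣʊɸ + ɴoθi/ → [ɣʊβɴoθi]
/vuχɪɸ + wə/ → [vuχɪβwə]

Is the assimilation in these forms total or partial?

partial assimilation

Underlying /ɸ/ is realised as [β] next to /ŋ/; /ŋ/ itself does not change.
The change voiceless → voiced matches the voicing of the following /ŋ/, identifying this as voicing assimilation.
Place and manner are unchanged, so the assimilation is partial, not total.
Checking the remaining alternations: /ɸ/ → [β] before /ɴ/ (voiceless → voiced, matching voiced); /ɸ/ → [β] before /w/ (voiceless → voiced, matching voiced) — only voicing changes, and always toward the following segment.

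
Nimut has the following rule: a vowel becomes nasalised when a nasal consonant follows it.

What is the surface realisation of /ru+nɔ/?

[rũnɔ]

/u/ sits next to the nasal /n/ and is therefore nasalised to [ũ].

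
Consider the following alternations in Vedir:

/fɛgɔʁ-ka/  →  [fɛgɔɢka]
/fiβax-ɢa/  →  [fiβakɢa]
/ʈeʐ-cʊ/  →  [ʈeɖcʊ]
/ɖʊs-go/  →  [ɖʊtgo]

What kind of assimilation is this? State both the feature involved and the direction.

regressive manner assimilation

Comparing underlying and surface forms, /ʁ/ → [ɢ] is the alternation; the neighbouring /k/ is constant.
The change fricative → stop matches the manner of the following /k/, identifying this as manner assimilation.
Place and voice are unchanged, so the assimilation is partial, not total.
Checking the remaining alternations: /x/ → [k] before /ɢ/ (fricative → stop, matching a stop); /ʐ/ → [ɖ] before /c/ (fricative → stop, matching a stop); /s/ → [t] before /g/ (fricative → stop, matching a stop) — only manner changes, and always toward the following segment.
Since the segment that changes precedes the conditioning segment, the assimilation is regressive.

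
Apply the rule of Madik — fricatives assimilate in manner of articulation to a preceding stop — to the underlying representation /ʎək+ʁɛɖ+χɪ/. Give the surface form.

/ʁ/ is a voiced uvular fricative. The preceding trigger /k/ is a stop, so /ʁ/ must become a stop as well.
The voiced uvular stop is [ɢ], so /ʁ/ → [ɢ].
The same rule applies at the second boundary: /χ/ → [q] next to /ɖ/.

[ʎəkɢɛɖqɪ]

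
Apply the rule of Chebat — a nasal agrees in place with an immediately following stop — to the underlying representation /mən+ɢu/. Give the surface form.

/n/ is a voiced alveolar nasal. The following trigger /ɢ/ is uvular, so /n/ must become uvular as well.
A voiced uvular nasal is [ɴ], so the surface segment is [ɴ].

[məɴɢu]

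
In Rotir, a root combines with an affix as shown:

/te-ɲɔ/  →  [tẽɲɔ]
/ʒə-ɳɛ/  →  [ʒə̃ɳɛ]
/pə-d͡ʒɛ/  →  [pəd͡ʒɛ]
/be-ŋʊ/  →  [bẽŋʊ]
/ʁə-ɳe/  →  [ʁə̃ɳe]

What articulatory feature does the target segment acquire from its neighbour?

The vowel /e/ surfaces as nasalised [ẽ] next to the following nasal /ɲ/ — it has acquired the [+nasal] feature of its neighbour.
The other forms show the same pattern: /ə/ → [ə̃] before /ɳ/; /e/ → [ẽ] before /ŋ/ — each time a vowel is nasalised next to a following nasal.
No change occurs in [pəd͡ʒɛ] because the vowel at the boundary is adjacent to an oral consonant, not a nasal (/ə/ next to /d͡ʒ/).

nasality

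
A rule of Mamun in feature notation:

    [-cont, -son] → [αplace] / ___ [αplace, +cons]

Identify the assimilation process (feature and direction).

The shared variable α links the value of the place features (abbreviated [place]) on the target to the same value on the neighbouring segment, so place is the feature that assimilates.
Since the environment is written after the underscore, the trigger follows the target; the direction is regressive.

regressive place assimilation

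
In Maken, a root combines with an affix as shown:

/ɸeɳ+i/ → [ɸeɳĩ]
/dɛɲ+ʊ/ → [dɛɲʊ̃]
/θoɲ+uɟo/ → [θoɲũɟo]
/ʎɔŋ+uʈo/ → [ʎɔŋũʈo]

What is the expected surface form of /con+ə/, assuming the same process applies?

The data show progressive nasality assimilation (vowel nasalisation): /i/ → [ĩ] after /ɳ/; /ʊ/ → [ʊ̃] after /ɲ/; /u/ → [ũ] after /ɲ/; /u/ → [ũ] after /ŋ/ — a vowel is nasalised by an immediately preceding nasal consonant.
The vowel /ə/ is adjacent to the preceding nasal /n/, so it acquires [+nasal] and surfaces as [ə̃].

[conə̃]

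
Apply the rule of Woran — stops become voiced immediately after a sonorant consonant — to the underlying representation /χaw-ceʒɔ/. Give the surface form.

The rule targets /c/ (voiceless palatal stop), which sits after the trigger /w/ (voiced).
The voiced palatal stop is [ɟ], so /c/ → [ɟ].

[χawɟeʒɔ]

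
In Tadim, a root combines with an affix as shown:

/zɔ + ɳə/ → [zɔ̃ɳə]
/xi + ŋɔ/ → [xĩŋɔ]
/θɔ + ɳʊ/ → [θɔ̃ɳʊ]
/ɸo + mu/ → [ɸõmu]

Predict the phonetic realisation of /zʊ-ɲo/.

[zʊ̃ɲo]

The data show regressive nasality assimilation (vowel nasalisation): /ɔ/ → [ɔ̃] before /ɳ/; /i/ → [ĩ] before /ŋ/; /o/ → [õ] before /m/ — a vowel is nasalised by an immediately following nasal consonant.
/ʊ/ sits next to the nasal /ɲ/ and is therefore nasalised to [ʊ̃].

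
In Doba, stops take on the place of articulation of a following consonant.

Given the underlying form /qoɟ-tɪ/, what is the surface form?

The rule targets /ɟ/ (voiced palatal stop), which sits before the trigger /t/ (alveolar).
The voiced alveolar stop is [d], so /ɟ/ → [d].

[qodtɪ]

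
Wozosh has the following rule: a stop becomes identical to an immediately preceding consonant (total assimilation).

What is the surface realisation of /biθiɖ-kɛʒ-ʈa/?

[biθiɖɖɛʒʒa]

/k/ is the segment targeted by the rule; it sits immediately after /ɖ/, so it assimilates completely and surfaces as [ɖ].
The same rule applies at the second boundary: /ʈ/ → [ʒ] next to /ʒ/.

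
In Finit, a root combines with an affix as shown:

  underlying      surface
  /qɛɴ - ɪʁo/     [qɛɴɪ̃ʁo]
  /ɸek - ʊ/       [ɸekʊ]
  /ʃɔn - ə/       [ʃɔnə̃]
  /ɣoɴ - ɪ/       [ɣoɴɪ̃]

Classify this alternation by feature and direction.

The vowel /ɪ/ surfaces as nasalised [ɪ̃] next to the preceding nasal /ɴ/ — it has acquired the [+nasal] feature of its neighbour.
Likewise in the remaining data: /ə/ → [ə̃] after /n/ — each time a vowel is nasalised next to a preceding nasal.
No change occurs in [ɸekʊ] because the vowel at the boundary is adjacent to an oral consonant, not a nasal (/ʊ/ next to /k/).
Because the conditioning nasal is to the left of the vowel that changes, the process is progressive (perseverative).

progressive nasality assimilation (vowel nasalisation)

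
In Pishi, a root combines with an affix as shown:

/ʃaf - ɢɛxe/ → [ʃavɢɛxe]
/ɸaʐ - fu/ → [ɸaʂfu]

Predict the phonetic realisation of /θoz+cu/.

The data show regressive voicing assimilation: /f/ → [v] before /ɢ/; /ʐ/ → [ʂ] before /f/. In each pair only voicing changes, matching the following consonant, while place and manner stay constant.
The rule targets /z/ (voiced alveolar fricative), which sits before the trigger /c/ (voiceless).
The voiceless alveolar fricative is [s], so /z/ → [s].

[θoscu]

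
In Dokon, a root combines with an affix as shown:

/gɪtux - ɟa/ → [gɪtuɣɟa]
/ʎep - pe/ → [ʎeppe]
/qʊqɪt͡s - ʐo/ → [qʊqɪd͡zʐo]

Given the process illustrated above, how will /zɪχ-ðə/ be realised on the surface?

[zɪʁðə]

The data show regressive voicing assimilation: /x/ → [ɣ] before /ɟ/; /t͡s/ → [d͡z] before /ʐ/. In each pair only voicing changes, matching the following consonant, while place and manner stay constant.
No alternation appears in [ʎeppe]: there the adjacent consonants already agree in voicing (/p/ and /p/ are both voiceless), so this form is consistent with the same rule.
/χ/ is a voiceless uvular fricative. The following trigger /ð/ is voiced, so /χ/ must become voiced as well.
The voiced uvular fricative is [ʁ], so /χ/ → [ʁ].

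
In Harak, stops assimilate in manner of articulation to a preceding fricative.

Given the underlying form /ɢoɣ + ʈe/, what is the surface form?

The rule targets /ʈ/ (voiceless retroflex stop), which sits after the trigger /ɣ/ (fricative).
Changing only its manner to fricative gives [ʂ] — the voiceless retroflex fricative.

[ɢoɣʂe]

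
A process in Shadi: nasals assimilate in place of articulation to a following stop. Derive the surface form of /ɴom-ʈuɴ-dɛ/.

/m/ is a voiced bilabial nasal. The following trigger /ʈ/ is retroflex, so /m/ must become retroflex as well.
A voiced retroflex nasal is [ɳ], so the surface segment is [ɳ].
At the second juncture, /ɴ/ likewise becomes [n] adjacent to /d/.

[ɴoɳʈundɛ]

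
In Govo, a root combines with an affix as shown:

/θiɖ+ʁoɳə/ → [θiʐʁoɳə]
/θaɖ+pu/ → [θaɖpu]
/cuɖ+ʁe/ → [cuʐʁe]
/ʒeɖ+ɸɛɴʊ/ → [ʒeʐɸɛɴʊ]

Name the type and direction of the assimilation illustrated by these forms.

regressive manner assimilation

Underlying /ɖ/ is realised as [ʐ] next to /ʁ/; /ʁ/ itself does not change.
/ɖ/ is a stop while /ʁ/ is a fricative; the output [ʐ] is a fricative, matching the trigger — so the feature that spreads is manner.
Place and voice are unchanged, so the assimilation is partial, not total.
The same holds elsewhere in the data: /ɖ/ → [ʐ] before /ɸ/ (stop → fricative, matching a fricative) — only manner changes, and always toward the following segment.
No alternation appears in [θaɖpu]: there the adjacent consonants already agree in manner (/ɖ/ and /p/ are both stops), so this form is consistent with the same rule.
Since the segment that changes precedes the conditioning segment, the assimilation is regressive.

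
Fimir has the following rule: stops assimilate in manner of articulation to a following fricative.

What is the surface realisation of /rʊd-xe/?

/d/ is a voiced alveolar stop. The following trigger /x/ is a fricative, so /d/ must become a fricative as well.
A voiced alveolar fricative is [z], so the surface segment is [z].

[rʊzxe]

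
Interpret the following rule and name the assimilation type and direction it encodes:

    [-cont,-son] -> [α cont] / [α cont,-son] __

The rule copies [cont] (continuancy) from the environment onto the target stops; since [±cont] encodes the stop/fricative manner contrast, the assimilating dimension is manner.
The conditioning segment sits to the left of the focus bar, meaning the trigger precedes the segment that changes — progressive assimilation.

progressive manner assimilation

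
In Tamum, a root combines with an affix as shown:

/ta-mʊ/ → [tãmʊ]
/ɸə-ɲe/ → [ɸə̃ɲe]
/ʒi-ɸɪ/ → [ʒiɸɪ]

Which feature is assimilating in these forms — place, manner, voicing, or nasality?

The vowel /a/ surfaces as nasalised [ã] next to the following nasal /m/ — it has acquired the [+nasal] feature of its neighbour.
The other form shows the same pattern: /ə/ → [ə̃] before /ɲ/ — each time a vowel is nasalised next to a following nasal.
No change occurs in [ʒiɸɪ] because the vowel at the boundary is adjacent to an oral consonant, not a nasal (/i/ next to /ɸ/).

nasality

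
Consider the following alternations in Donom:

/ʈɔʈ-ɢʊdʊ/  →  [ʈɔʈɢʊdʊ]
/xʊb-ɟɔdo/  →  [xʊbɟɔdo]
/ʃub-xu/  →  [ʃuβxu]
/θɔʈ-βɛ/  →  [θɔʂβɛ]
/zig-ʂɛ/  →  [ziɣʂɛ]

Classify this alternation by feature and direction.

Underlying /b/ is realised as [β] next to /x/; /x/ itself does not change.
The change stop → fricative matches the manner of the following /x/, identifying this as manner assimilation.
Place and voice are unchanged, so the assimilation is partial, not total.
The other alternating forms pattern the same way: /ʈ/ → [ʂ] before /β/ (stop → fricative, matching a fricative); /g/ → [ɣ] before /ʂ/ (stop → fricative, matching a fricative) — only manner changes, and always toward the following segment.
No alternation appears in [ʈɔʈɢʊdʊ], [xʊbɟɔdo]: there the adjacent consonants already agree in manner (/ʈ/ and /ɢ/ are both stops; /b/ and /ɟ/ are both stops), so these forms are consistent with the same rule.
The trigger is the following segment, so the direction is regressive (anticipatory).

regressive manner assimilation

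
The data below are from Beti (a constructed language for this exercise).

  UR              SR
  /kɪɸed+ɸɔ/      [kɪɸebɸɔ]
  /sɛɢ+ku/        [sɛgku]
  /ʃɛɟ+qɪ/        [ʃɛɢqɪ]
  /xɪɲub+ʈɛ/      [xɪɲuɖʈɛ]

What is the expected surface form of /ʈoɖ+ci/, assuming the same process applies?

The data show regressive place assimilation: /d/ → [b] before /ɸ/; /ɢ/ → [g] before /k/; /ɟ/ → [ɢ] before /q/; /b/ → [ɖ] before /ʈ/. In each pair only place changes, matching the following consonant, while manner and voice stay constant.
The rule targets /ɖ/ (voiced retroflex stop), which sits before the trigger /c/ (palatal).
Changing only its place to palatal gives [ɟ] — the voiced palatal stop.

[ʈoɟci]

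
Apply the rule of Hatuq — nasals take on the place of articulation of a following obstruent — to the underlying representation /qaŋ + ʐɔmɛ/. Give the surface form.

/ŋ/ is a voiced velar nasal. The following trigger /ʐ/ is retroflex, so /ŋ/ must become retroflex as well.
A voiced retroflex nasal is [ɳ], so the surface segment is [ɳ].

[qaɳʐɔmɛ]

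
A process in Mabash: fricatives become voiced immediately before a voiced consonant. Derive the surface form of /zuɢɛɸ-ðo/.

[zuɢɛβðo]

/ɸ/ is a voiceless bilabial fricative. The following trigger /ð/ is voiced, so /ɸ/ must become voiced as well.
A voiced bilabial fricative is [β], so the surface segment is [β].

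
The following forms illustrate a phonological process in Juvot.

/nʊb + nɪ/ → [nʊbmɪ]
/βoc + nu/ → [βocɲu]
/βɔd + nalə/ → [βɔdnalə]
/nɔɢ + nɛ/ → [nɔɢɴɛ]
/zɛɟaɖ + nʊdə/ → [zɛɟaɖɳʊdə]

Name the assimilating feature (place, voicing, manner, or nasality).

place

The segment that alternates is /n/, which surfaces as [m] when adjacent to /b/.
The change alveolar → bilabial matches the place of the preceding /b/, identifying this as place assimilation.
The same holds elsewhere in the data: /n/ → [ɲ] after /c/ (alveolar → palatal, matching palatal); /n/ → [ɴ] after /ɢ/ (alveolar → uvular, matching uvular); /n/ → [ɳ] after /ɖ/ (alveolar → retroflex, matching retroflex) — only place changes, and always toward the preceding segment.
No alternation appears in [βɔdnalə]: there the adjacent consonants already agree in place (/n/ and /d/ are both alveolar), so this form is consistent with the same rule.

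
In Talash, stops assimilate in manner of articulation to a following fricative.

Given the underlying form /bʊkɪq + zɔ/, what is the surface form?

/q/ is a voiceless uvular stop. The following trigger /z/ is a fricative, so /q/ must become a fricative as well.
Changing only its manner to fricative gives [χ] — the voiceless uvular fricative.

[bʊkɪχzɔ]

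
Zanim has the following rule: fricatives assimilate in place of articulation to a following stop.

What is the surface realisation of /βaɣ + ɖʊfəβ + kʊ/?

The rule targets /ɣ/ (voiced velar fricative), which sits before the trigger /ɖ/ (retroflex).
A voiced retroflex fricative is [ʐ], so the surface segment is [ʐ].
At the second juncture, /β/ likewise becomes [ɣ] adjacent to /k/.

[βaʐɖʊfəɣkʊ]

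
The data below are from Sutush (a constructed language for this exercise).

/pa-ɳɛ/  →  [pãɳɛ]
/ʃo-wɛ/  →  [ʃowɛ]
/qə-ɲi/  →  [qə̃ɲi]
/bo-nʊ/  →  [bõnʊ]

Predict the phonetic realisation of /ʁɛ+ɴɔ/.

The data show regressive nasality assimilation (vowel nasalisation): /a/ → [ã] before /ɳ/; /ə/ → [ə̃] before /ɲ/; /o/ → [õ] before /n/ — a vowel is nasalised by an immediately following nasal consonant.
No change occurs in [ʃowɛ] because the vowel at the boundary is adjacent to an oral consonant, not a nasal (/o/ next to /w/).
The vowel /ɛ/ is adjacent to the following nasal /ɴ/, so it acquires [+nasal] and surfaces as [ɛ̃].

[ʁɛ̃ɴɔ]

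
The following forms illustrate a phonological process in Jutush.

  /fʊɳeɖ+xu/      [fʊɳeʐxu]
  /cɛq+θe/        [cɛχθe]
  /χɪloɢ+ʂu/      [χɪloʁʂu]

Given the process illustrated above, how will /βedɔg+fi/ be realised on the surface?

The data show regressive manner assimilation: /ɖ/ → [ʐ] before /x/; /q/ → [χ] before /θ/; /ɢ/ → [ʁ] before /ʂ/. In each pair only manner changes, matching the following consonant, while place and voice stay constant.
/g/ is a voiced velar stop. The following trigger /f/ is a fricative, so /g/ must become a fricative as well.
Changing only its manner to fricative gives [ɣ] — the voiced velar fricative.

[βedɔɣfi]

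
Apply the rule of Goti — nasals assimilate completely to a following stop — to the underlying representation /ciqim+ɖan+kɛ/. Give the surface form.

/m/ is the segment targeted by the rule; it sits immediately before /ɖ/, so it assimilates completely and surfaces as [ɖ].
At the second juncture, /n/ likewise becomes [k] adjacent to /k/.

[ciqiɖɖakkɛ]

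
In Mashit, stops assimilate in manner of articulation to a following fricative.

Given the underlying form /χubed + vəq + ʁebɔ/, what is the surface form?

[χubezvəχʁebɔ]

The rule targets /d/ (voiced alveolar stop), which sits before the trigger /v/ (fricative).
A voiced alveolar fricative is [z], so the surface segment is [z].
The same rule applies at the second boundary: /q/ → [χ] next to /ʁ/.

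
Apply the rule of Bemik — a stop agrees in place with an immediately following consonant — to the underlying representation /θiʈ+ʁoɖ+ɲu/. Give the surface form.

The rule targets /ʈ/ (voiceless retroflex stop), which sits before the trigger /ʁ/ (uvular).
Changing only its place to uvular gives [q] — the voiceless uvular stop.
The same rule applies at the second boundary: /ɖ/ → [ɟ] next to /ɲ/.

[θiqʁoɟɲu]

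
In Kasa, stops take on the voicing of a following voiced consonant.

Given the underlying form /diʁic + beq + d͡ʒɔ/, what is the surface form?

/c/ is a voiceless palatal stop. The following trigger /b/ is voiced, so /c/ must become voiced as well.
Changing only its voicing to voiced gives [ɟ] — the voiced palatal stop.
The same rule applies at the second boundary: /q/ → [ɢ] next to /d͡ʒ/.

[diʁiɟbeɢd͡ʒɔ]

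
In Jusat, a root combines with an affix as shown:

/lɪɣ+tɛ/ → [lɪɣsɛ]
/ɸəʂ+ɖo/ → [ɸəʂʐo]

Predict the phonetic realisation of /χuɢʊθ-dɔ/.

The data show progressive manner assimilation: /t/ → [s] after /ɣ/; /ɖ/ → [ʐ] after /ʂ/. In each pair only manner changes, matching the preceding consonant, while place and voice stay constant.
/d/ is a voiced alveolar stop. The preceding trigger /θ/ is a fricative, so /d/ must become a fricative as well.
Changing only its manner to fricative gives [z] — the voiced alveolar fricative.

[χuɢʊθzɔ]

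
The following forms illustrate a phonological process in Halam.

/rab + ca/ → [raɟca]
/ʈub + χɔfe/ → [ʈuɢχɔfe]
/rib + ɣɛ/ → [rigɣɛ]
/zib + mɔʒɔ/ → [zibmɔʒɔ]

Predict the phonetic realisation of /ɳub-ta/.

The data show regressive place assimilation: /b/ → [ɟ] before /c/; /b/ → [ɢ] before /χ/; /b/ → [g] before /ɣ/. In each pair only place changes, matching the following consonant, while manner and voice stay constant.
No alternation appears in [zibmɔʒɔ]: there the adjacent consonants already agree in place (/b/ and /m/ are both bilabial), so this form is consistent with the same rule.
/b/ is a voiced bilabial stop. The following trigger /t/ is alveolar, so /b/ must become alveolar as well.
Changing only its place to alveolar gives [d] — the voiced alveolar stop.

[ɳudta]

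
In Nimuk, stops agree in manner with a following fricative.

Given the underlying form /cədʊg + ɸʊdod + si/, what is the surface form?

[cədʊɣɸʊdozsi]

/g/ is a voiced velar stop. The following trigger /ɸ/ is a fricative, so /g/ must become a fricative as well.
The voiced velar fricative is [ɣ], so /g/ → [ɣ].
The same rule applies at the second boundary: /d/ → [z] next to /s/.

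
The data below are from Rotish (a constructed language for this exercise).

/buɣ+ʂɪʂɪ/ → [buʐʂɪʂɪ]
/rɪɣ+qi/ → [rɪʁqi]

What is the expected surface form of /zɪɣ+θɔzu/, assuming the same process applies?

[zɪðθɔzu]

The data show regressive place assimilation: /ɣ/ → [ʐ] before /ʂ/; /ɣ/ → [ʁ] before /q/. In each pair only place changes, matching the following consonant, while manner and voice stay constant.
/ɣ/ is a voiced velar fricative. The following trigger /θ/ is dental, so /ɣ/ must become dental as well.
The voiced dental fricative is [ð], so /ɣ/ → [ð].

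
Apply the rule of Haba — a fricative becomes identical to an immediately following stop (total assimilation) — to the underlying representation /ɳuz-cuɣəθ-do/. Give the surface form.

/z/ is the segment targeted by the rule; it sits immediately before /c/, so it assimilates completely and surfaces as [c].
At the second juncture, /θ/ likewise becomes [d] adjacent to /d/.

[ɳuccuɣəddo]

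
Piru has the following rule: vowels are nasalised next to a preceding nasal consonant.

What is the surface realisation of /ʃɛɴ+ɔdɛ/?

The vowel /ɔ/ is adjacent to the preceding nasal /ɴ/, so it acquires [+nasal] and surfaces as [ɔ̃].

[ʃɛɴɔ̃dɛ]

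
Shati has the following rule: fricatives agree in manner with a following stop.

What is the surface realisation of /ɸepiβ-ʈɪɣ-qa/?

/β/ is a voiced bilabial fricative. The following trigger /ʈ/ is a stop, so /β/ must become a stop as well.
Changing only its manner to stop gives [b] — the voiced bilabial stop.
The same rule applies at the second boundary: /ɣ/ → [g] next to /q/.

[ɸepibʈɪgqa]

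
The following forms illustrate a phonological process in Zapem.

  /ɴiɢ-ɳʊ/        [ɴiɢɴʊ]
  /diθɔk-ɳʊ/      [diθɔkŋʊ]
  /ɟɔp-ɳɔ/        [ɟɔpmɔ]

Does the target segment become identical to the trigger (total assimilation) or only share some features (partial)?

partial assimilation

Underlying /ɳ/ is realised as [ɴ] next to /ɢ/; /ɢ/ itself does not change.
/ɳ/ is retroflex while /ɢ/ is uvular; the output [ɴ] is uvular, matching the trigger — so the feature that spreads is place.
Manner and voice are unchanged, so the assimilation is partial, not total.
The other alternating forms pattern the same way: /ɳ/ → [ŋ] after /k/ (retroflex → velar, matching velar); /ɳ/ → [m] after /p/ (retroflex → bilabial, matching bilabial) — only place changes, and always toward the preceding segment.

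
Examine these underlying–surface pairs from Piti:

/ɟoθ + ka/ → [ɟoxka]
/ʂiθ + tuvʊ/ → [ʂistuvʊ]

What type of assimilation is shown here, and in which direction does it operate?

The segment that alternates is /θ/, which surfaces as [x] when adjacent to /k/.
/θ/ is dental while /k/ is velar; the output [x] is velar, matching the trigger — so the feature that spreads is place.
Manner and voice are unchanged, so the assimilation is partial, not total.
The same holds elsewhere in the data: /θ/ → [s] before /t/ (dental → alveolar, matching alveolar) — only place changes, and always toward the following segment.
The trigger is the following segment, so the direction is regressive (anticipatory).

regressive place assimilation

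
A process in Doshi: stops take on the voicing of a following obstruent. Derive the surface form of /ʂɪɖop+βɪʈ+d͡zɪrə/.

[ʂɪɖobβɪɖd͡zɪrə]

/p/ is a voiceless bilabial stop. The following trigger /β/ is voiced, so /p/ must become voiced as well.
A voiced bilabial stop is [b], so the surface segment is [b].
The same rule applies at the second boundary: /ʈ/ → [ɖ] next to /d͡z/.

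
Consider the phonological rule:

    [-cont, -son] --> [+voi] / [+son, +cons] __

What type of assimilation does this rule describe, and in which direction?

The target ([-cont, -son], stops) acquires [+voi] next to a sonorant consonant ([+son, +cons]) — it takes on the voicing of its neighbour, so the feature that spreads is voicing.
The conditioning segment sits to the left of the focus bar, meaning the trigger precedes the segment that changes — progressive assimilation.

progressive voicing assimilation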